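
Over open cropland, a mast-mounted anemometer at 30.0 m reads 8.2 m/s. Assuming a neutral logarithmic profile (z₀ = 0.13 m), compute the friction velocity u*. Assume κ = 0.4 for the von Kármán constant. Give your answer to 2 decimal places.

u* ≈ 0.60 m/s

Log law: V(z) = (u*/κ) · ln(z/z₀) ⇒ u* = κ · V / ln(z/z₀)
u* = 0.4 × 8.2 / ln(30.0/0.13) = 0.4 × 8.2 / 5.4414
   = 3.2800 / 5.4414 = 0.6028 m/s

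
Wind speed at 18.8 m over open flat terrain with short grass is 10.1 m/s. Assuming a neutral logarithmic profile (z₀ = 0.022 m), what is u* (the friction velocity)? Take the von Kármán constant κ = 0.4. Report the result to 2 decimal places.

Log law: V(z) = (u*/κ) · ln(z/z₀) ⇒ u* = κ · V / ln(z/z₀)
u* = 0.4 × 10.1 / ln(18.8/0.022) = 0.4 × 10.1 / 6.7506
   = 4.0400 / 6.7506 = 0.5985 m/s

u* ≈ 0.60 m/s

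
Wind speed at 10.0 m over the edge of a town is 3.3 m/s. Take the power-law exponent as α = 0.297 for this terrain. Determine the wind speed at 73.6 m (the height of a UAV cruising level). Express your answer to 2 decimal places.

Power-law profile: V₂ = V₁ · (z₂/z₁)^α
V₂ = 3.3 × (73.6/10.0)^0.297 = 3.3 × (7.3600)^0.297
    = 3.3 × 1.8091 = 5.9700 m/s

5.97 m/s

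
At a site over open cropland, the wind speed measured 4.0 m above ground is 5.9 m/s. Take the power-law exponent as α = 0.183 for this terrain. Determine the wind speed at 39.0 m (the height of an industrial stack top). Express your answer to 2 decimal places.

Power-law profile: V₂ = V₁ · (z₂/z₁)^α
V₂ = 5.9 × (39.0/4.0)^0.183 = 5.9 × (9.7500)^0.183
    = 5.9 × 1.5170 = 8.9503 m/s

8.95 m/s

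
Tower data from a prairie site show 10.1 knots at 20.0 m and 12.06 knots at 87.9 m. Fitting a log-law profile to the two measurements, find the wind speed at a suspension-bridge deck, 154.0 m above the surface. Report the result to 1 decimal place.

12.8 knots

Log law: V ∝ ln(z/z₀). From the pair, with r = V₁/V₂ = 0.83748,
ln z₀ = (ln z₁ − r·ln z₂)/(1 − r) = (2.9957 − 0.83748×4.4762)/0.16252 = -4.6332 → z₀ = 0.009724 m
V₃ = V₁ · ln(z₃/z₀)/ln(z₁/z₀) = 10.1 × 9.6702/7.6289 = 12.8024 knots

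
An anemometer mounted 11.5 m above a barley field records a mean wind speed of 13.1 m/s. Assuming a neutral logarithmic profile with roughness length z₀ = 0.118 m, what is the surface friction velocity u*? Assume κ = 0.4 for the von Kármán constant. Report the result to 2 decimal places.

u* ≈ 1.14 m/s

Log law: V(z) = (u*/κ) · ln(z/z₀) ⇒ u* = κ · V / ln(z/z₀)
u* = 0.4 × 13.1 / ln(11.5/0.118) = 0.4 × 13.1 / 4.5794
   = 5.2400 / 4.5794 = 1.1443 m/s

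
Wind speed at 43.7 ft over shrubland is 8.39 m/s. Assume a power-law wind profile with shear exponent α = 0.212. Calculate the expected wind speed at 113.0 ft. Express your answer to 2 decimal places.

10.26 m/s

Power-law profile: V₂ = V₁ · (z₂/z₁)^α
V₂ = 8.39 × (113.0/43.7)^0.212 = 8.39 × (2.5858)^0.212
    = 8.39 × 1.2231 = 10.2620 m/s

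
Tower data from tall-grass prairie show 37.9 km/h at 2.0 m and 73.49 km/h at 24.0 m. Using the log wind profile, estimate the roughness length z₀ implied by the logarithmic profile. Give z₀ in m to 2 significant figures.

z₀ ≈ 0.14 m

Log law: V(z) ∝ ln(z/z₀). With r = V₁/V₂ = 37.9/73.49 = 0.51572,
r · ln(z₂/z₀) = ln(z₁/z₀) ⇒ ln z₀ = (ln z₁ − r·ln z₂)/(1 − r)
ln z₀ = (0.69315 − 0.51572×3.17805) / 0.48428 = -1.9530
z₀ = exp(-1.9530) = 0.1418 m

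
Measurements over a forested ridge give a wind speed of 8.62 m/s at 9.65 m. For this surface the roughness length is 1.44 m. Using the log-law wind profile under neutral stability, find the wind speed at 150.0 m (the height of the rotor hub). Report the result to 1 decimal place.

Log law: V(z) ∝ ln(z/z₀), so V₂/V₁ = ln(z₂/z₀) / ln(z₁/z₀).
ln(150.0/1.44) = 4.6460, ln(9.65/1.44) = 1.9023
V₂ = 8.62 × 4.6460/1.9023 = 8.62 × 2.4423 = 21.0525 m/s

21.1 m/s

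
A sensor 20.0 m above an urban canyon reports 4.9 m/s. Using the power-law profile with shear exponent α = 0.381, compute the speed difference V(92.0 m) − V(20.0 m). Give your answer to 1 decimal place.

3.9 m/s

Power law: V₂ = V₁ · (z₂/z₁)^α = 4.9 × (4.6000)^0.381 = 8.7641 m/s
ΔV = 8.7641 − 4.9 = 3.8641 m/s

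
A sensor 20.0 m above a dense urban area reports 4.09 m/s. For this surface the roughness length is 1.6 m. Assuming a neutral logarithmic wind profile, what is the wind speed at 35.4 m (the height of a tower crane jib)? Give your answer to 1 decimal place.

5.0 m/s

Log law: V(z) ∝ ln(z/z₀), so V₂/V₁ = ln(z₂/z₀) / ln(z₁/z₀).
ln(35.4/1.6) = 3.0967, ln(20.0/1.6) = 2.5257
V₂ = 4.09 × 3.0967/2.5257 = 4.09 × 1.2261 = 5.0146 m/s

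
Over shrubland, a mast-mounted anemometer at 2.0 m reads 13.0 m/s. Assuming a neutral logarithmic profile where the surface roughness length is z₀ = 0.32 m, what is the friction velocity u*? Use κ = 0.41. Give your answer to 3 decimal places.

Log law: V(z) = (u*/κ) · ln(z/z₀) ⇒ u* = κ · V / ln(z/z₀)
u* = 0.41 × 13.0 / ln(2.0/0.32) = 0.41 × 13.0 / 1.8326
   = 5.3300 / 1.8326 = 2.9085 m/s

u* ≈ 2.908 m/s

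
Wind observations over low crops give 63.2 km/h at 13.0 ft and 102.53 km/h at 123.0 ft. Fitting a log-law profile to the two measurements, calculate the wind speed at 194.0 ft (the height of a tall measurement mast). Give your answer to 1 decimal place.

Log law: V ∝ ln(z/z₀). From the pair, with r = V₁/V₂ = 0.61640,
ln z₀ = (ln z₁ − r·ln z₂)/(1 − r) = (2.5649 − 0.61640×4.8122)/0.38360 = -1.0462 → z₀ = 0.3513 ft
V₃ = V₁ · ln(z₃/z₀)/ln(z₁/z₀) = 63.2 × 6.3140/3.6111 = 110.5050 km/h

110.5 km/h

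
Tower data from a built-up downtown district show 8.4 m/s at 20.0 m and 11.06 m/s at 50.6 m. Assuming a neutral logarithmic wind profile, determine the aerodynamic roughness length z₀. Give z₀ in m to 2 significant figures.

Log law: V(z) ∝ ln(z/z₀). With r = V₁/V₂ = 8.4/11.06 = 0.75949,
r · ln(z₂/z₀) = ln(z₁/z₀) ⇒ ln z₀ = (ln z₁ − r·ln z₂)/(1 − r)
ln z₀ = (2.99573 − 0.75949×3.92395) / 0.24051 = 0.0645
z₀ = exp(0.0645) = 1.067 m

z₀ ≈ 1.1 m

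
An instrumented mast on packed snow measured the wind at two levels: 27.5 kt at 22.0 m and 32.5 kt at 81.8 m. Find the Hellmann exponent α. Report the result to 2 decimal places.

Power law: V₂/V₁ = (z₂/z₁)^α ⇒ α = ln(V₂/V₁) / ln(z₂/z₁)
α = ln(32.5/27.5) / ln(81.8/22.0) = ln(1.1818) / ln(3.7182)
  = 0.16705 / 1.31323 = 0.12721

α ≈ 0.13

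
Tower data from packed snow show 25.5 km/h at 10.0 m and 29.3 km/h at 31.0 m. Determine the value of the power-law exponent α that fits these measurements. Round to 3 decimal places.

α ≈ 0.123

Power law: V₂/V₁ = (z₂/z₁)^α ⇒ α = ln(V₂/V₁) / ln(z₂/z₁)
α = ln(29.3/25.5) / ln(31.0/10.0) = ln(1.1490) / ln(3.1000)
  = 0.13891 / 1.13140 = 0.12278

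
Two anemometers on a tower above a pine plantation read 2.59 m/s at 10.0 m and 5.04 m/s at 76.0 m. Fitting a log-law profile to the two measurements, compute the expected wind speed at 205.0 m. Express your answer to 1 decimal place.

Log law: V ∝ ln(z/z₀). From the pair, with r = V₁/V₂ = 0.51389,
ln z₀ = (ln z₁ − r·ln z₂)/(1 − r) = (2.3026 − 0.51389×4.3307)/0.48611 = 0.1585 → z₀ = 1.172 m
V₃ = V₁ · ln(z₃/z₀)/ln(z₁/z₀) = 2.59 × 5.1645/2.1440 = 6.2387 m/s

6.2 m/s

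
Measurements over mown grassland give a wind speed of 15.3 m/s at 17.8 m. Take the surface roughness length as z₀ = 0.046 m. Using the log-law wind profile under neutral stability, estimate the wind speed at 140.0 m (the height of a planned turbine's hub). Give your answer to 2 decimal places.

Log law: V(z) ∝ ln(z/z₀), so V₂/V₁ = ln(z₂/z₀) / ln(z₁/z₀).
ln(140.0/0.046) = 8.0208, ln(17.8/0.046) = 5.9583
V₂ = 15.3 × 8.0208/5.9583 = 15.3 × 1.3461 = 20.5960 m/s

20.60 m/s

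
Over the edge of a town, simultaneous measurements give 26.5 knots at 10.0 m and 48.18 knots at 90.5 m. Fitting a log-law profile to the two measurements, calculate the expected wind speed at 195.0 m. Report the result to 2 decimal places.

Log law: V ∝ ln(z/z₀). From the pair, with r = V₁/V₂ = 0.55002,
ln z₀ = (ln z₁ − r·ln z₂)/(1 − r) = (2.3026 − 0.55002×4.5053)/0.44998 = -0.3899 → z₀ = 0.6771 m
V₃ = V₁ · ln(z₃/z₀)/ln(z₁/z₀) = 26.5 × 5.6629/2.6925 = 55.7353 knots

55.74 knots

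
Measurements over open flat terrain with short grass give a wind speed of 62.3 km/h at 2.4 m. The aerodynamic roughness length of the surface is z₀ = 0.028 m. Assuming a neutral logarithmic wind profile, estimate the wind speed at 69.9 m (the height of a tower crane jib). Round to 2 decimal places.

109.49 km/h

Log law: V(z) ∝ ln(z/z₀), so V₂/V₁ = ln(z₂/z₀) / ln(z₁/z₀).
ln(69.9/0.028) = 7.8226, ln(2.4/0.028) = 4.4510
V₂ = 62.3 × 7.8226/4.4510 = 62.3 × 1.7575 = 109.4915 km/h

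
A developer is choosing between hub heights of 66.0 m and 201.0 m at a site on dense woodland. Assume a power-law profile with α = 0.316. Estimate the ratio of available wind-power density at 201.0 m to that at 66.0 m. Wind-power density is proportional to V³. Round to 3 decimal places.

2.874

Speed ratio: V_B/V_A = (z_B/z_A)^α = (201.0/66.0)^0.316 = (3.0455)^0.316 = 1.42179
Power-density ratio: P_B/P_A = (V_B/V_A)³ = (1.42179)³ = 2.87410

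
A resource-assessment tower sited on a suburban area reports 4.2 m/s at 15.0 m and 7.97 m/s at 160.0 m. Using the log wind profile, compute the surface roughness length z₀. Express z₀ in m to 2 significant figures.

z₀ ≈ 1.1 m

Log law: V(z) ∝ ln(z/z₀). With r = V₁/V₂ = 4.2/7.97 = 0.52698,
r · ln(z₂/z₀) = ln(z₁/z₀) ⇒ ln z₀ = (ln z₁ − r·ln z₂)/(1 − r)
ln z₀ = (2.70805 − 0.52698×5.07517) / 0.47302 = 0.0709
z₀ = exp(0.0709) = 1.074 m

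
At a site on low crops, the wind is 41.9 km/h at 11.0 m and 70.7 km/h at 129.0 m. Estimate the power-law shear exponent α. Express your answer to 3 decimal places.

Power law: V₂/V₁ = (z₂/z₁)^α ⇒ α = ln(V₂/V₁) / ln(z₂/z₁)
α = ln(70.7/41.9) / ln(129.0/11.0) = ln(1.6874) / ln(11.7273)
  = 0.52316 / 2.46192 = 0.21250

α ≈ 0.213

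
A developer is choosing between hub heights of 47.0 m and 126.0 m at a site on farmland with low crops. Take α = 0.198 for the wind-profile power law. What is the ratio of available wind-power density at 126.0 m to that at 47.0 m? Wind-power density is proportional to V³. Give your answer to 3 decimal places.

Speed ratio: V_B/V_A = (z_B/z_A)^α = (126.0/47.0)^0.198 = (2.6809)^0.198 = 1.21562
Power-density ratio: P_B/P_A = (V_B/V_A)³ = (1.21562)³ = 1.79636

1.796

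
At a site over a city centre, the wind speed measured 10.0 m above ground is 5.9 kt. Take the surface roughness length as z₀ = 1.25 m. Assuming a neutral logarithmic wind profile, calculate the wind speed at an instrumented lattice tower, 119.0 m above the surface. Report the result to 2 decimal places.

Log law: V(z) ∝ ln(z/z₀), so V₂/V₁ = ln(z₂/z₀) / ln(z₁/z₀).
ln(119.0/1.25) = 4.5560, ln(10.0/1.25) = 2.0794
V₂ = 5.9 × 4.5560/2.0794 = 5.9 × 2.1910 = 12.9267 kt

12.93 kt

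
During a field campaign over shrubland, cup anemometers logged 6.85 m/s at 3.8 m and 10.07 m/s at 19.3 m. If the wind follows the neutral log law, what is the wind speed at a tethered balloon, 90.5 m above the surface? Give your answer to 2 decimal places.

13.13 m/s

Log law: V ∝ ln(z/z₀). From the pair, with r = V₁/V₂ = 0.68024,
ln z₀ = (ln z₁ − r·ln z₂)/(1 − r) = (1.3350 − 0.68024×2.9601)/0.31976 = -2.1221 → z₀ = 0.1198 m
V₃ = V₁ · ln(z₃/z₀)/ln(z₁/z₀) = 6.85 × 6.6275/3.4571 = 13.1318 m/s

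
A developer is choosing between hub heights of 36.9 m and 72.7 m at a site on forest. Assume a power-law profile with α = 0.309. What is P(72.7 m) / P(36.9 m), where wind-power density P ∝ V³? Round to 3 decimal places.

1.875

Speed ratio: V_B/V_A = (z_B/z_A)^α = (72.7/36.9)^0.309 = (1.9702)^0.309 = 1.23311
Power-density ratio: P_B/P_A = (V_B/V_A)³ = (1.23311)³ = 1.87503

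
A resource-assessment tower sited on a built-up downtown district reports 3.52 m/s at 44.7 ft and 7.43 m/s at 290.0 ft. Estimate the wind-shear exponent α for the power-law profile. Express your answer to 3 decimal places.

Power law: V₂/V₁ = (z₂/z₁)^α ⇒ α = ln(V₂/V₁) / ln(z₂/z₁)
α = ln(7.43/3.52) / ln(290.0/44.7) = ln(2.1108) / ln(6.4877)
  = 0.74706 / 1.86991 = 0.39952

α ≈ 0.400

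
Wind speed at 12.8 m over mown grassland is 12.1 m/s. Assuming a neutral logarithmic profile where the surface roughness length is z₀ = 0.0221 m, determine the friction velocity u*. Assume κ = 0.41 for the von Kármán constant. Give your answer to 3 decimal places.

Log law: V(z) = (u*/κ) · ln(z/z₀) ⇒ u* = κ · V / ln(z/z₀)
u* = 0.41 × 12.1 / ln(12.8/0.0221) = 0.41 × 12.1 / 6.3616
   = 4.9610 / 6.3616 = 0.7798 m/s

u* ≈ 0.780 m/s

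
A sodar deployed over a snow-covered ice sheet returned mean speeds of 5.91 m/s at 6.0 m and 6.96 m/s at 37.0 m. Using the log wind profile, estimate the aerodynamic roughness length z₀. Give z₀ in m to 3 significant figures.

z₀ ≈ 0.000214 m

Log law: V(z) ∝ ln(z/z₀). With r = V₁/V₂ = 5.91/6.96 = 0.84914,
r · ln(z₂/z₀) = ln(z₁/z₀) ⇒ ln z₀ = (ln z₁ − r·ln z₂)/(1 − r)
ln z₀ = (1.79176 − 0.84914×3.61092) / 0.15086 = -8.4475
z₀ = exp(-8.4475) = 0.0002144 m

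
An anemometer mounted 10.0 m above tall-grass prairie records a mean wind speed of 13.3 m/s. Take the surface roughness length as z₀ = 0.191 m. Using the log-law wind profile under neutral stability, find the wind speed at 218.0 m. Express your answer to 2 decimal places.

Log law: V(z) ∝ ln(z/z₀), so V₂/V₁ = ln(z₂/z₀) / ln(z₁/z₀).
ln(218.0/0.191) = 7.0400, ln(10.0/0.191) = 3.9581
V₂ = 13.3 × 7.0400/3.9581 = 13.3 × 1.7786 = 23.6559 m/s

23.66 m/s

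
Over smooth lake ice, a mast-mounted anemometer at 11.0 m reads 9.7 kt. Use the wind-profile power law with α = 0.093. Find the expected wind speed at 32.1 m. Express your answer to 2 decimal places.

10.72 kt

Power-law profile: V₂ = V₁ · (z₂/z₁)^α
V₂ = 9.7 × (32.1/11.0)^0.093 = 9.7 × (2.9182)^0.093
    = 9.7 × 1.1047 = 10.7159 kt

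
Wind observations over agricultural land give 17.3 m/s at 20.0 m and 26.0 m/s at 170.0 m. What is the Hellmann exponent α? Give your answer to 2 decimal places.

α ≈ 0.19

Power law: V₂/V₁ = (z₂/z₁)^α ⇒ α = ln(V₂/V₁) / ln(z₂/z₁)
α = ln(26.0/17.3) / ln(170.0/20.0) = ln(1.5029) / ln(8.5000)
  = 0.40739 / 2.14007 = 0.19036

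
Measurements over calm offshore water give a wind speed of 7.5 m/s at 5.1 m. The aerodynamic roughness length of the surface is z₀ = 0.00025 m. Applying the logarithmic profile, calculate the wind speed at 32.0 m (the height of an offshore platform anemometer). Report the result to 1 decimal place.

Log law: V(z) ∝ ln(z/z₀), so V₂/V₁ = ln(z₂/z₀) / ln(z₁/z₀).
ln(32.0/0.00025) = 11.7598, ln(5.1/0.00025) = 9.9233
V₂ = 7.5 × 11.7598/9.9233 = 7.5 × 1.1851 = 8.8880 m/s

8.9 m/s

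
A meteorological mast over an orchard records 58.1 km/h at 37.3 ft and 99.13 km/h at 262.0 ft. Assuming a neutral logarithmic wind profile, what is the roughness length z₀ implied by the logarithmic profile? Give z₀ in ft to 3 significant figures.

z₀ ≈ 2.36 ft

Log law: V(z) ∝ ln(z/z₀). With r = V₁/V₂ = 58.1/99.13 = 0.58610,
r · ln(z₂/z₀) = ln(z₁/z₀) ⇒ ln z₀ = (ln z₁ − r·ln z₂)/(1 − r)
ln z₀ = (3.61899 − 0.58610×5.56834) / 0.41390 = 0.8586
z₀ = exp(0.8586) = 2.360 ft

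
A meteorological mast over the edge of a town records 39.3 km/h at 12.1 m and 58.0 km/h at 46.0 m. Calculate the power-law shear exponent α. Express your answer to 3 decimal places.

α ≈ 0.291

Power law: V₂/V₁ = (z₂/z₁)^α ⇒ α = ln(V₂/V₁) / ln(z₂/z₁)
α = ln(58.0/39.3) / ln(46.0/12.1) = ln(1.4758) / ln(3.8017)
  = 0.38922 / 1.33544 = 0.29145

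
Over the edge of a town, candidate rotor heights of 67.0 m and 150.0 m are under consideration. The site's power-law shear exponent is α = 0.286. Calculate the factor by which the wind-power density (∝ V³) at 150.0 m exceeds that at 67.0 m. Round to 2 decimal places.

2.00

Speed ratio: V_B/V_A = (z_B/z_A)^α = (150.0/67.0)^0.286 = (2.2388)^0.286 = 1.25923
Power-density ratio: P_B/P_A = (V_B/V_A)³ = (1.25923)³ = 1.99671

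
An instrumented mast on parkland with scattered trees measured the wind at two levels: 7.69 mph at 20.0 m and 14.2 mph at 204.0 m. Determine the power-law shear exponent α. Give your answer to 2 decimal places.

Power law: V₂/V₁ = (z₂/z₁)^α ⇒ α = ln(V₂/V₁) / ln(z₂/z₁)
α = ln(14.2/7.69) / ln(204.0/20.0) = ln(1.8466) / ln(10.2000)
  = 0.61332 / 2.32239 = 0.26409

α ≈ 0.26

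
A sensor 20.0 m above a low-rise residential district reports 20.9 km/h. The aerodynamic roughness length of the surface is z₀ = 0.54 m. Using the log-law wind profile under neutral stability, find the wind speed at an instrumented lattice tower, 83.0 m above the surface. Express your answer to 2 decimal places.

29.13 km/h

Log law: V(z) ∝ ln(z/z₀), so V₂/V₁ = ln(z₂/z₀) / ln(z₁/z₀).
ln(83.0/0.54) = 5.0350, ln(20.0/0.54) = 3.6119
V₂ = 20.9 × 5.0350/3.6119 = 20.9 × 1.3940 = 29.1347 km/h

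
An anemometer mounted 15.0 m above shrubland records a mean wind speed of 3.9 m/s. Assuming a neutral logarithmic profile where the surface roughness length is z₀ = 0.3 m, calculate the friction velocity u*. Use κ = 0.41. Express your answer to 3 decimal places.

u* ≈ 0.409 m/s

Log law: V(z) = (u*/κ) · ln(z/z₀) ⇒ u* = κ · V / ln(z/z₀)
u* = 0.41 × 3.9 / ln(15.0/0.3) = 0.41 × 3.9 / 3.9120
   = 1.5990 / 3.9120 = 0.4087 m/s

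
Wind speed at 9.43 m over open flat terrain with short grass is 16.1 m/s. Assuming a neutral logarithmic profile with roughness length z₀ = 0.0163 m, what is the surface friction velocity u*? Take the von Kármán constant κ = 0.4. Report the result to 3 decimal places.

u* ≈ 1.013 m/s

Log law: V(z) = (u*/κ) · ln(z/z₀) ⇒ u* = κ · V / ln(z/z₀)
u* = 0.4 × 16.1 / ln(9.43/0.0163) = 0.4 × 16.1 / 6.3605
   = 6.4400 / 6.3605 = 1.0125 m/s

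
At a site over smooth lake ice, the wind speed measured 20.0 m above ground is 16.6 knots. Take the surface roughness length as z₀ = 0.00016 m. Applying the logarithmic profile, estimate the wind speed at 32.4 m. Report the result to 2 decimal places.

17.28 knots

Log law: V(z) ∝ ln(z/z₀), so V₂/V₁ = ln(z₂/z₀) / ln(z₁/z₀).
ln(32.4/0.00016) = 12.2185, ln(20.0/0.00016) = 11.7361
V₂ = 16.6 × 12.2185/11.7361 = 16.6 × 1.0411 = 17.2824 knots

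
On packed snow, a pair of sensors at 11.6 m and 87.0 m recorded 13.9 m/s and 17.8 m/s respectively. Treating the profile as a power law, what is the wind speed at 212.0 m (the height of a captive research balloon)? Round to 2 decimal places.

19.86 m/s

First find α: α = ln(V₂/V₁)/ln(z₂/z₁) = ln(17.8/13.9)/ln(87.0/11.6) = 0.24731/2.01490 = 0.1227
Extrapolate from 87.0 m to 212.0 m: V₃ = 17.8 × (212.0/87.0)^0.1227 = 17.8 × 1.1155 = 19.8563 m/s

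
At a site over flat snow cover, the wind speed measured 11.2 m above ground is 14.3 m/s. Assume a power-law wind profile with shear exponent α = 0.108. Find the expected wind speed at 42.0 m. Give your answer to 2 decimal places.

Power-law profile: V₂ = V₁ · (z₂/z₁)^α
V₂ = 14.3 × (42.0/11.2)^0.108 = 14.3 × (3.7500)^0.108
    = 14.3 × 1.1534 = 16.4942 m/s

16.49 m/s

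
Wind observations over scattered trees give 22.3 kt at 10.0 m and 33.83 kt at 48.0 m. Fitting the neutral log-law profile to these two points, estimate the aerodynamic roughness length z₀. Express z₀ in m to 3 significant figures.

Log law: V(z) ∝ ln(z/z₀). With r = V₁/V₂ = 22.3/33.83 = 0.65918,
r · ln(z₂/z₀) = ln(z₁/z₀) ⇒ ln z₀ = (ln z₁ − r·ln z₂)/(1 − r)
ln z₀ = (2.30259 − 0.65918×3.87120) / 0.34082 = -0.7313
z₀ = exp(-0.7313) = 0.4813 m

z₀ ≈ 0.481 m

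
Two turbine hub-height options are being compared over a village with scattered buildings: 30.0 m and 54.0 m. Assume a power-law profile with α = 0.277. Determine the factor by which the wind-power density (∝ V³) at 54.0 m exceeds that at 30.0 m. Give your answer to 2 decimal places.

1.63

Speed ratio: V_B/V_A = (z_B/z_A)^α = (54.0/30.0)^0.277 = (1.8000)^0.277 = 1.17682
Power-density ratio: P_B/P_A = (V_B/V_A)³ = (1.17682)³ = 1.62979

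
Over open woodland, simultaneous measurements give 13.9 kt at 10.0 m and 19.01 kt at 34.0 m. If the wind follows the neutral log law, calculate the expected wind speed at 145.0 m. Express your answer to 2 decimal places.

Log law: V ∝ ln(z/z₀). From the pair, with r = V₁/V₂ = 0.73119,
ln z₀ = (ln z₁ − r·ln z₂)/(1 − r) = (2.3026 − 0.73119×3.5264)/0.26881 = -1.0263 → z₀ = 0.3583 m
V₃ = V₁ · ln(z₃/z₀)/ln(z₁/z₀) = 13.9 × 6.0030/3.3289 = 25.0662 kt

25.07 kt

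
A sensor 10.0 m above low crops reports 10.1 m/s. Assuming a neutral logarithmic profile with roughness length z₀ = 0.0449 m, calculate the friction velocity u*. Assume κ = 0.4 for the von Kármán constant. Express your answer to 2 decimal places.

Log law: V(z) = (u*/κ) · ln(z/z₀) ⇒ u* = κ · V / ln(z/z₀)
u* = 0.4 × 10.1 / ln(10.0/0.0449) = 0.4 × 10.1 / 5.4059
   = 4.0400 / 5.4059 = 0.7473 m/s

u* ≈ 0.75 m/s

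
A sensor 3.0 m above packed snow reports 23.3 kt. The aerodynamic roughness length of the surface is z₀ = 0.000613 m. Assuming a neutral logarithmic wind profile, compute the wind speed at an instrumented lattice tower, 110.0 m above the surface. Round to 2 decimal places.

Log law: V(z) ∝ ln(z/z₀), so V₂/V₁ = ln(z₂/z₀) / ln(z₁/z₀).
ln(110.0/0.000613) = 12.0976, ln(3.0/0.000613) = 8.4958
V₂ = 23.3 × 12.0976/8.4958 = 23.3 × 1.4240 = 33.1783 kt

33.18 kt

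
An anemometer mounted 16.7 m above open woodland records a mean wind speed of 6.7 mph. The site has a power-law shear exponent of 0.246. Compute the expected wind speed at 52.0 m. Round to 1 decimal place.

Power-law profile: V₂ = V₁ · (z₂/z₁)^α
V₂ = 6.7 × (52.0/16.7)^0.246 = 6.7 × (3.1138)^0.246
    = 6.7 × 1.3224 = 8.8598 mph

8.9 mph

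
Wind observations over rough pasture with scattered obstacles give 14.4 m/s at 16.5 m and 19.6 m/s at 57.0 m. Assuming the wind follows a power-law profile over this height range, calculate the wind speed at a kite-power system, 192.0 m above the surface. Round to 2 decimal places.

26.51 m/s

First find α: α = ln(V₂/V₁)/ln(z₂/z₁) = ln(19.6/14.4)/ln(57.0/16.5) = 0.30830/1.23969 = 0.2487
Extrapolate from 57.0 m to 192.0 m: V₃ = 19.6 × (192.0/57.0)^0.2487 = 19.6 × 1.3526 = 26.5108 m/s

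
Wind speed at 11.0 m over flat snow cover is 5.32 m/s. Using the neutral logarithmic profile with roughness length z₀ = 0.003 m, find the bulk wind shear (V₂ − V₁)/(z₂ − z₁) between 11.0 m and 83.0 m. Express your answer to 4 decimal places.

Log law: V₂ = V₁ · ln(z₂/z₀)/ln(z₁/z₀) = 5.32 × 10.2280/8.2070 = 6.6300 m/s
ΔV/Δz = (6.6300 − 5.32)/(83.0 − 11.0) = 1.3100/72.0000 = 0.01819 m/s/m

0.0182 m/s/m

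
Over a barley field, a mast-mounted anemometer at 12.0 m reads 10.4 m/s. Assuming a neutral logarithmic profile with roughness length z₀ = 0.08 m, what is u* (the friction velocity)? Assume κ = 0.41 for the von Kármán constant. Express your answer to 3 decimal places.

Log law: V(z) = (u*/κ) · ln(z/z₀) ⇒ u* = κ · V / ln(z/z₀)
u* = 0.41 × 10.4 / ln(12.0/0.08) = 0.41 × 10.4 / 5.0106
   = 4.2640 / 5.0106 = 0.8510 m/s

u* ≈ 0.851 m/s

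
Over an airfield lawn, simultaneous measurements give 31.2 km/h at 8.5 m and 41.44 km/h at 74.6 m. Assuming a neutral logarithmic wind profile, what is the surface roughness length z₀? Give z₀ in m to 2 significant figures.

z₀ ≈ 0.011 m

Log law: V(z) ∝ ln(z/z₀). With r = V₁/V₂ = 31.2/41.44 = 0.75290,
r · ln(z₂/z₀) = ln(z₁/z₀) ⇒ ln z₀ = (ln z₁ − r·ln z₂)/(1 − r)
ln z₀ = (2.14007 − 0.75290×4.31214) / 0.24710 = -4.4780
z₀ = exp(-4.4780) = 0.01136 m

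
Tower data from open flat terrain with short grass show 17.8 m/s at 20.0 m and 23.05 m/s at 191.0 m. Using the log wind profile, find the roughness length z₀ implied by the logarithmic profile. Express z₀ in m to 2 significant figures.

Log law: V(z) ∝ ln(z/z₀). With r = V₁/V₂ = 17.8/23.05 = 0.77223,
r · ln(z₂/z₀) = ln(z₁/z₀) ⇒ ln z₀ = (ln z₁ − r·ln z₂)/(1 − r)
ln z₀ = (2.99573 − 0.77223×5.25227) / 0.22777 = -4.6550
z₀ = exp(-4.6550) = 0.009514 m

z₀ ≈ 0.0095 m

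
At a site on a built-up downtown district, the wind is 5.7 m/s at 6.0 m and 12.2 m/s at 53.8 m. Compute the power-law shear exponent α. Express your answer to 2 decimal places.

α ≈ 0.35

Power law: V₂/V₁ = (z₂/z₁)^α ⇒ α = ln(V₂/V₁) / ln(z₂/z₁)
α = ln(12.2/5.7) / ln(53.8/6.0) = ln(2.1404) / ln(8.9667)
  = 0.76097 / 2.19351 = 0.34692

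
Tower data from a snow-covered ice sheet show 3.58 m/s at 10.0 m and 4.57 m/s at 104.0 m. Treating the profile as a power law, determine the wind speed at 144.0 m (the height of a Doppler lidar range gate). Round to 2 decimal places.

4.73 m/s

First find α: α = ln(V₂/V₁)/ln(z₂/z₁) = ln(4.57/3.58)/ln(104.0/10.0) = 0.24415/2.34181 = 0.1043
Extrapolate from 104.0 m to 144.0 m: V₃ = 4.57 × (144.0/104.0)^0.1043 = 4.57 × 1.0345 = 4.7277 m/s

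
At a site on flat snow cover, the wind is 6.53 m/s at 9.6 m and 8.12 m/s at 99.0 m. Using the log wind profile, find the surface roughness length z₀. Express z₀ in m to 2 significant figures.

Log law: V(z) ∝ ln(z/z₀). With r = V₁/V₂ = 6.53/8.12 = 0.80419,
r · ln(z₂/z₀) = ln(z₁/z₀) ⇒ ln z₀ = (ln z₁ − r·ln z₂)/(1 − r)
ln z₀ = (2.26176 − 0.80419×4.59512) / 0.19581 = -7.3211
z₀ = exp(-7.3211) = 0.0006614 m

z₀ ≈ 0.00066 m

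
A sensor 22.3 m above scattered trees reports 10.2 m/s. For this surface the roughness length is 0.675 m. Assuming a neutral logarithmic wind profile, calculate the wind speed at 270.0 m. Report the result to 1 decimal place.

Log law: V(z) ∝ ln(z/z₀), so V₂/V₁ = ln(z₂/z₀) / ln(z₁/z₀).
ln(270.0/0.675) = 5.9915, ln(22.3/0.675) = 3.4976
V₂ = 10.2 × 5.9915/3.4976 = 10.2 × 1.7130 = 17.4727 m/s

17.5 m/s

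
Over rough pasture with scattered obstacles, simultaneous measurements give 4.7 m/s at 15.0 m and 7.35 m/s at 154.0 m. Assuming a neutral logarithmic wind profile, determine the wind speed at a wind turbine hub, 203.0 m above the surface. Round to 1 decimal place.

7.7 m/s

Log law: V ∝ ln(z/z₀). From the pair, with r = V₁/V₂ = 0.63946,
ln z₀ = (ln z₁ − r·ln z₂)/(1 − r) = (2.7081 − 0.63946×5.0370)/0.36054 = -1.4225 → z₀ = 0.2411 m
V₃ = V₁ · ln(z₃/z₀)/ln(z₁/z₀) = 4.7 × 6.7357/4.1305 = 7.6643 m/s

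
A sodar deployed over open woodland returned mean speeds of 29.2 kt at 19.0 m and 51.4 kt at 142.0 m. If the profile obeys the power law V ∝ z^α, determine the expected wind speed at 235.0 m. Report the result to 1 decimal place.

59.2 kt

First find α: α = ln(V₂/V₁)/ln(z₂/z₁) = ln(51.4/29.2)/ln(142.0/19.0) = 0.56547/2.01139 = 0.2811
Extrapolate from 142.0 m to 235.0 m: V₃ = 51.4 × (235.0/142.0)^0.2811 = 51.4 × 1.1521 = 59.2201 kt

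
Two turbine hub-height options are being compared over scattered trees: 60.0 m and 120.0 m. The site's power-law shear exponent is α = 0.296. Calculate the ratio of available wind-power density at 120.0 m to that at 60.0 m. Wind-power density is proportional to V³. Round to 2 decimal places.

1.85

Speed ratio: V_B/V_A = (z_B/z_A)^α = (120.0/60.0)^0.296 = (2.0000)^0.296 = 1.22774
Power-density ratio: P_B/P_A = (V_B/V_A)³ = (1.22774)³ = 1.85061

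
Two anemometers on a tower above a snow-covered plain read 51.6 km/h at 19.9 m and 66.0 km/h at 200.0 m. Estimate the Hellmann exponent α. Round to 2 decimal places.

Power law: V₂/V₁ = (z₂/z₁)^α ⇒ α = ln(V₂/V₁) / ln(z₂/z₁)
α = ln(66.0/51.6) / ln(200.0/19.9) = ln(1.2791) / ln(10.0503)
  = 0.24613 / 2.30760 = 0.10666

α ≈ 0.11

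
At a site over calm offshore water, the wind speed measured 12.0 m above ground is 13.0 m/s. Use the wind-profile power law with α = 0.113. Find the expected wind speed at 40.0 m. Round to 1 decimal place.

Power-law profile: V₂ = V₁ · (z₂/z₁)^α
V₂ = 13.0 × (40.0/12.0)^0.113 = 13.0 × (3.3333)^0.113
    = 13.0 × 1.1457 = 14.8946 m/s

14.9 m/s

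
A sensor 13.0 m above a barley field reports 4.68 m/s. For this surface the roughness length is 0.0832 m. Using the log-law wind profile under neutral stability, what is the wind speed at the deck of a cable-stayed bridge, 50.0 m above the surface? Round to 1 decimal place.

5.9 m/s

Log law: V(z) ∝ ln(z/z₀), so V₂/V₁ = ln(z₂/z₀) / ln(z₁/z₀).
ln(50.0/0.0832) = 6.3985, ln(13.0/0.0832) = 5.0515
V₂ = 4.68 × 6.3985/5.0515 = 4.68 × 1.2667 = 5.9280 m/s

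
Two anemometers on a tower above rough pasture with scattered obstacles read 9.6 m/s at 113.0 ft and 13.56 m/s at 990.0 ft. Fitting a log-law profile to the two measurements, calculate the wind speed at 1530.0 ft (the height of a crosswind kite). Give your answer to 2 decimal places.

14.35 m/s

Log law: V ∝ ln(z/z₀). From the pair, with r = V₁/V₂ = 0.70796,
ln z₀ = (ln z₁ − r·ln z₂)/(1 − r) = (4.7274 − 0.70796×6.8977)/0.29204 = -0.5340 → z₀ = 0.5863 ft
V₃ = V₁ · ln(z₃/z₀)/ln(z₁/z₀) = 9.6 × 7.8670/5.2614 = 14.3543 m/s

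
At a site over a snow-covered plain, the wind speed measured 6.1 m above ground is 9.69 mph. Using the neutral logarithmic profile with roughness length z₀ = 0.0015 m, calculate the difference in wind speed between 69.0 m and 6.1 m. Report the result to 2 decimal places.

2.83 mph

Log law: V₂ = V₁ · ln(z₂/z₀)/ln(z₁/z₀) = 9.69 × 10.7364/8.3106 = 12.5185 mph
ΔV = 12.5185 − 9.69 = 2.8285 mph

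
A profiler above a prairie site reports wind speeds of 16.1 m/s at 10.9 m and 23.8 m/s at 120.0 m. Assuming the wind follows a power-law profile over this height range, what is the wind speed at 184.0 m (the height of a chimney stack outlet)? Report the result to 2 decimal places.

First find α: α = ln(V₂/V₁)/ln(z₂/z₁) = ln(23.8/16.1)/ln(120.0/10.9) = 0.39087/2.39873 = 0.1629
Extrapolate from 120.0 m to 184.0 m: V₃ = 23.8 × (184.0/120.0)^0.1629 = 23.8 × 1.0721 = 25.5168 m/s

25.52 m/s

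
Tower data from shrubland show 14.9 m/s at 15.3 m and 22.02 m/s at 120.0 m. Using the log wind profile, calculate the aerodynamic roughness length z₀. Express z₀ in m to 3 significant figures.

Log law: V(z) ∝ ln(z/z₀). With r = V₁/V₂ = 14.9/22.02 = 0.67666,
r · ln(z₂/z₀) = ln(z₁/z₀) ⇒ ln z₀ = (ln z₁ − r·ln z₂)/(1 − r)
ln z₀ = (2.72785 − 0.67666×4.78749) / 0.32334 = -1.5823
z₀ = exp(-1.5823) = 0.2055 m

z₀ ≈ 0.205 m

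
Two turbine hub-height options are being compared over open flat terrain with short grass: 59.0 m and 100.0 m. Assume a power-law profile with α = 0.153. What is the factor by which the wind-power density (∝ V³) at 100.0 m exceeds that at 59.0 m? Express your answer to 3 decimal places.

1.274

Speed ratio: V_B/V_A = (z_B/z_A)^α = (100.0/59.0)^0.153 = (1.6949)^0.153 = 1.08408
Power-density ratio: P_B/P_A = (V_B/V_A)³ = (1.08408)³ = 1.27403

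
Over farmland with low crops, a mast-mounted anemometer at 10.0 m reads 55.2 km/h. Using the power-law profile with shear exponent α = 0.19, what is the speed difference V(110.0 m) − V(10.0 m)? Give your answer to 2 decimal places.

31.86 km/h

Power law: V₂ = V₁ · (z₂/z₁)^α = 55.2 × (11.0000)^0.19 = 87.0570 km/h
ΔV = 87.0570 − 55.2 = 31.8570 km/h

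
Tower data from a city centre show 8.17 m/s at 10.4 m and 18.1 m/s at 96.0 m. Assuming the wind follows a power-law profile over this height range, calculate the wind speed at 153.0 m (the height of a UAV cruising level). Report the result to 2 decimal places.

First find α: α = ln(V₂/V₁)/ln(z₂/z₁) = ln(18.1/8.17)/ln(96.0/10.4) = 0.79544/2.22254 = 0.3579
Extrapolate from 96.0 m to 153.0 m: V₃ = 18.1 × (153.0/96.0)^0.3579 = 18.1 × 1.1815 = 21.3857 m/s

21.39 m/s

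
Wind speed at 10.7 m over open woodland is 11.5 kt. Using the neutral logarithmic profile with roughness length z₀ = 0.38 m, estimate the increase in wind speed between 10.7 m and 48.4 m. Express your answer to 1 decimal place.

5.2 kt

Log law: V₂ = V₁ · ln(z₂/z₀)/ln(z₁/z₀) = 11.5 × 4.8471/3.3378 = 16.6999 kt
ΔV = 16.6999 − 11.5 = 5.1999 kt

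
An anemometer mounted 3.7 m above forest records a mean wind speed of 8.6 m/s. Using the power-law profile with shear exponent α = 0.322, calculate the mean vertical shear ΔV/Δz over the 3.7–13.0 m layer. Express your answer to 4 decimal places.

Power law: V₂ = V₁ · (z₂/z₁)^α = 8.6 × (3.5135)^0.322 = 12.8892 m/s
ΔV/Δz = (12.8892 − 8.6)/(13.0 − 3.7) = 4.2892/9.3000 = 0.46121 m/s/m

0.4612 m/s/m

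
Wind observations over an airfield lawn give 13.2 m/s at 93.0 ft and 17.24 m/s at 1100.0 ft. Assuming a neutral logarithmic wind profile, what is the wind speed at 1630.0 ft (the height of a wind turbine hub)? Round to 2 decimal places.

17.88 m/s

Log law: V ∝ ln(z/z₀). From the pair, with r = V₁/V₂ = 0.76566,
ln z₀ = (ln z₁ − r·ln z₂)/(1 − r) = (4.5326 − 0.76566×7.0031)/0.23434 = -3.5392 → z₀ = 0.02904 ft
V₃ = V₁ · ln(z₃/z₀)/ln(z₁/z₀) = 13.2 × 10.9356/8.0718 = 17.8831 m/s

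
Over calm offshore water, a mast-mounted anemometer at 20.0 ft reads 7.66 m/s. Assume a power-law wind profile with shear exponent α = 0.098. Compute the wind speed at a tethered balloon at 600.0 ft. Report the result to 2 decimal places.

Power-law profile: V₂ = V₁ · (z₂/z₁)^α
V₂ = 7.66 × (600.0/20.0)^0.098 = 7.66 × (30.0000)^0.098
    = 7.66 × 1.3956 = 10.6902 m/s

10.69 m/s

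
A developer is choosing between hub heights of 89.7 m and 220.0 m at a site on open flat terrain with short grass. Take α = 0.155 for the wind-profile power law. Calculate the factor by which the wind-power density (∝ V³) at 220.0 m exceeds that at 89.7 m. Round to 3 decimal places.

1.518

Speed ratio: V_B/V_A = (z_B/z_A)^α = (220.0/89.7)^0.155 = (2.4526)^0.155 = 1.14919
Power-density ratio: P_B/P_A = (V_B/V_A)³ = (1.14919)³ = 1.51767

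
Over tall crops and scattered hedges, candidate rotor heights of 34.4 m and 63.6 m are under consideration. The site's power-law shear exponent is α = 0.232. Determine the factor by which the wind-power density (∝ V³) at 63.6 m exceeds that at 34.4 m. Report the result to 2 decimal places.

1.53

Speed ratio: V_B/V_A = (z_B/z_A)^α = (63.6/34.4)^0.232 = (1.8488)^0.232 = 1.15324
Power-density ratio: P_B/P_A = (V_B/V_A)³ = (1.15324)³ = 1.53377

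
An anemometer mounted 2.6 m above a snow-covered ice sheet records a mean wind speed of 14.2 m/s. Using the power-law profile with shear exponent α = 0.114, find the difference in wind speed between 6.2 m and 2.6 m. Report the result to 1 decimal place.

Power law: V₂ = V₁ · (z₂/z₁)^α = 14.2 × (2.3846)^0.114 = 15.6788 m/s
ΔV = 15.6788 − 14.2 = 1.4788 m/s

1.5 m/s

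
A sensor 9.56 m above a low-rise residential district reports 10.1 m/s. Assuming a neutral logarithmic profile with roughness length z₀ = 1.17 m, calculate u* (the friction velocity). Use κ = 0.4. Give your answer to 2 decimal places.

u* ≈ 1.92 m/s

Log law: V(z) = (u*/κ) · ln(z/z₀) ⇒ u* = κ · V / ln(z/z₀)
u* = 0.4 × 10.1 / ln(9.56/1.17) = 0.4 × 10.1 / 2.1006
   = 4.0400 / 2.1006 = 1.9233 m/s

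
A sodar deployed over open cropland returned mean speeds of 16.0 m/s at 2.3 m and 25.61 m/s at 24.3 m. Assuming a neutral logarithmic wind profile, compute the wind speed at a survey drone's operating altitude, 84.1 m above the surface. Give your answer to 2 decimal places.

30.67 m/s

Log law: V ∝ ln(z/z₀). From the pair, with r = V₁/V₂ = 0.62476,
ln z₀ = (ln z₁ − r·ln z₂)/(1 − r) = (0.8329 − 0.62476×3.1905)/0.37524 = -3.0923 → z₀ = 0.04540 m
V₃ = V₁ · ln(z₃/z₀)/ln(z₁/z₀) = 16.0 × 7.5243/3.9252 = 30.6708 m/s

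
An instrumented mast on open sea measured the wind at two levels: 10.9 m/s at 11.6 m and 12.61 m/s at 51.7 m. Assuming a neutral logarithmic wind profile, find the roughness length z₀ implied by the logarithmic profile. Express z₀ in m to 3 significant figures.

z₀ ≈ 0.000846 m

Log law: V(z) ∝ ln(z/z₀). With r = V₁/V₂ = 10.9/12.61 = 0.86439,
r · ln(z₂/z₀) = ln(z₁/z₀) ⇒ ln z₀ = (ln z₁ − r·ln z₂)/(1 − r)
ln z₀ = (2.45101 − 0.86439×3.94546) / 0.13561 = -7.0750
z₀ = exp(-7.0750) = 0.0008460 m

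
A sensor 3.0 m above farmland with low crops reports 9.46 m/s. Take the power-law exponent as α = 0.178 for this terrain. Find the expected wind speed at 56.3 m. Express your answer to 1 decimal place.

15.9 m/s

Power-law profile: V₂ = V₁ · (z₂/z₁)^α
V₂ = 9.46 × (56.3/3.0)^0.178 = 9.46 × (18.7667)^0.178
    = 9.46 × 1.6852 = 15.9424 m/s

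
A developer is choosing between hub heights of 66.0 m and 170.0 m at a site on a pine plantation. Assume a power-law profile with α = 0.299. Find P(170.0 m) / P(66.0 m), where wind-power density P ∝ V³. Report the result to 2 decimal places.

2.34

Speed ratio: V_B/V_A = (z_B/z_A)^α = (170.0/66.0)^0.299 = (2.5758)^0.299 = 1.32697
Power-density ratio: P_B/P_A = (V_B/V_A)³ = (1.32697)³ = 2.33659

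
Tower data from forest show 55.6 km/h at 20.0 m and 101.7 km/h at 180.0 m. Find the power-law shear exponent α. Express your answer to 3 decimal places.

α ≈ 0.275

Power law: V₂/V₁ = (z₂/z₁)^α ⇒ α = ln(V₂/V₁) / ln(z₂/z₁)
α = ln(101.7/55.6) / ln(180.0/20.0) = ln(1.8291) / ln(9.0000)
  = 0.60384 / 2.19722 = 0.27482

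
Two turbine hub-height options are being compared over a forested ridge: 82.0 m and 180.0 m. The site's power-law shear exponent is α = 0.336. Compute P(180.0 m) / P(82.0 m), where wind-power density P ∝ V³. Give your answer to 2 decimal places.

2.21

Speed ratio: V_B/V_A = (z_B/z_A)^α = (180.0/82.0)^0.336 = (2.1951)^0.336 = 1.30236
Power-density ratio: P_B/P_A = (V_B/V_A)³ = (1.30236)³ = 2.20897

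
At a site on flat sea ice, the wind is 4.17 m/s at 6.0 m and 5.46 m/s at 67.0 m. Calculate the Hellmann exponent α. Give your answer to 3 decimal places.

Power law: V₂/V₁ = (z₂/z₁)^α ⇒ α = ln(V₂/V₁) / ln(z₂/z₁)
α = ln(5.46/4.17) / ln(67.0/6.0) = ln(1.3094) / ln(11.1667)
  = 0.26953 / 2.41293 = 0.11170

α ≈ 0.112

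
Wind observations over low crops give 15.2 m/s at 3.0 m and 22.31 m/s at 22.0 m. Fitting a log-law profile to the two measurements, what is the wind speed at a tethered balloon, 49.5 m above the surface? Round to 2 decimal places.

25.20 m/s

Log law: V ∝ ln(z/z₀). From the pair, with r = V₁/V₂ = 0.68131,
ln z₀ = (ln z₁ − r·ln z₂)/(1 − r) = (1.0986 − 0.68131×3.0910)/0.31869 = -3.1609 → z₀ = 0.04239 m
V₃ = V₁ · ln(z₃/z₀)/ln(z₁/z₀) = 15.2 × 7.0628/4.2595 = 25.2038 m/s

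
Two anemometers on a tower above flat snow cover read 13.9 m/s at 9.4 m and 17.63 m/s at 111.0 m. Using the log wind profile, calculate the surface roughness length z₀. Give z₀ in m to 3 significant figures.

z₀ ≈ 0.000950 m

Log law: V(z) ∝ ln(z/z₀). With r = V₁/V₂ = 13.9/17.63 = 0.78843,
r · ln(z₂/z₀) = ln(z₁/z₀) ⇒ ln z₀ = (ln z₁ − r·ln z₂)/(1 − r)
ln z₀ = (2.24071 − 0.78843×4.70953) / 0.21157 = -6.9595
z₀ = exp(-6.9595) = 0.0009496 m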